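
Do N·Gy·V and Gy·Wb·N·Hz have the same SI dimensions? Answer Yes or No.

Yes

Left side:
  N = kg·m/s² = kg·m·s⁻² (force = mass × acceleration).
  Gy = J/kg (absorbed dose = energy per mass),
      = m²·s⁻².
  V = W/A (potential = power per current),
      = kg·m²·s⁻³·A⁻¹.
  Combining: N·Gy·V = (kg·m·s⁻²) · (m²·s⁻²) · (kg·m²·s⁻³·A⁻¹) = kg²·m⁵·s⁻⁷·A⁻¹.
Right side:
  Gy = m²·s⁻².
  Wb = kg·m²·s⁻²·A⁻¹.
  N = kg·m·s⁻².
  Hz = s⁻¹.
  Combining: Gy·Wb·N·Hz = (m²·s⁻²) · (kg·m²·s⁻²·A⁻¹) · (kg·m·s⁻²) · s⁻¹ = kg²·m⁵·s⁻⁷·A⁻¹.
Both reduce to kg²·m⁵·s⁻⁷·A⁻¹.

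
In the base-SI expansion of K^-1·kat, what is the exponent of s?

-1

kat = mol/s = s⁻¹·mol (catalytic activity).
Combining: K⁻¹·kat = K⁻¹ · (s⁻¹·mol) = s⁻¹·K⁻¹·mol.
The exponent of s is -1.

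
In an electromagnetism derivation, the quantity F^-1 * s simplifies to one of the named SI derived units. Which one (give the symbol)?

F = kg⁻¹·m⁻²·s⁴·A².
So F⁻¹ = kg·m²·s⁻⁴·A⁻².
Combining: F⁻¹·s = (kg·m²·s⁻⁴·A⁻²) · s = kg·m²·s⁻³·A⁻².
kg·m²·s⁻³·A⁻² is the base-SI form of the ohm.

Ω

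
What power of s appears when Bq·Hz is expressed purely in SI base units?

-2

Bq = s⁻¹.
Hz = s⁻¹.
Combining: Bq·Hz = s⁻¹ · s⁻¹ = s⁻².
The exponent of s is -2.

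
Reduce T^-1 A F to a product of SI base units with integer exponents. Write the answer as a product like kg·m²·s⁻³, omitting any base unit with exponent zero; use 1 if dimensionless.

kg⁻²·m⁻²·s⁶·A⁴

T = kg·s⁻²·A⁻¹.
So T⁻¹ = kg⁻¹·s²·A.
F = kg⁻¹·m⁻²·s⁴·A².
Combining: T⁻¹·A·F = (kg⁻¹·s²·A) · A · (kg⁻¹·m⁻²·s⁴·A²) = kg⁻²·m⁻²·s⁶·A⁴.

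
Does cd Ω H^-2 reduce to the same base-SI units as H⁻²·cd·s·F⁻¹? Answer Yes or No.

Yes

Left side:
  Ω = V/A (resistance = voltage per current),
      = kg·m²·s⁻³·A⁻².
  H = Wb/A (inductance = flux per current),
      = kg·m²·s⁻²·A⁻².
  So H⁻² = kg⁻²·m⁻⁴·s⁴·A⁴.
  Combining: cd·Ω·H⁻² = cd · (kg·m²·s⁻³·A⁻²) · (kg⁻²·m⁻⁴·s⁴·A⁴) = kg⁻¹·m⁻²·s·A²·cd.
Right side:
  H = Wb/A (inductance = flux per current),
      = kg·m²·s⁻²·A⁻².
  So H⁻² = kg⁻²·m⁻⁴·s⁴·A⁴.
  F = C/V (capacitance = charge per voltage),
      = A·s/(kg·m²·s⁻³·A⁻¹) (substituting C and V),
      = kg⁻¹·m⁻²·s⁴·A².
  So F⁻¹ = kg·m²·s⁻⁴·A⁻².
  Combining: H⁻²·cd·s·F⁻¹ = (kg⁻²·m⁻⁴·s⁴·A⁴) · cd · s · (kg·m²·s⁻⁴·A⁻²) = kg⁻¹·m⁻²·s·A²·cd.
Both reduce to kg⁻¹·m⁻²·s·A²·cd.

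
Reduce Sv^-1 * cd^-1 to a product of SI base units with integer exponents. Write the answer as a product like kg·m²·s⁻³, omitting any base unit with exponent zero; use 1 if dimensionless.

Sv = J/kg (equivalent dose = energy per mass),
    = m²·s⁻².
So Sv⁻¹ = m⁻²·s².
Combining: Sv⁻¹·cd⁻¹ = (m⁻²·s²) · cd⁻¹ = m⁻²·s²·cd⁻¹.

m⁻²·s²·cd⁻¹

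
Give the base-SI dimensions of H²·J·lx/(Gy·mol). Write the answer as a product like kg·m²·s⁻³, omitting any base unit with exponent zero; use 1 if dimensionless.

Gy = m²·s⁻².
So Gy⁻¹ = m⁻²·s².
H = kg·m²·s⁻²·A⁻².
So H² = kg²·m⁴·s⁻⁴·A⁻⁴.
J = kg·m²·s⁻².
lx = m⁻²·cd.
Combining: Gy⁻¹·H²·J·lx·mol⁻¹ = (m⁻²·s²) · (kg²·m⁴·s⁻⁴·A⁻⁴) · (kg·m²·s⁻²) · (m⁻²·cd) · mol⁻¹ = kg³·m²·s⁻⁴·A⁻⁴·mol⁻¹·cd.

kg³·m²·s⁻⁴·A⁻⁴·mol⁻¹·cd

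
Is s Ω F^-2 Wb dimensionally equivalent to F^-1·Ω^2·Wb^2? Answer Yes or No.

Left side:
  Ω = kg·m²·s⁻³·A⁻².
  F = kg⁻¹·m⁻²·s⁴·A².
  So F⁻² = kg²·m⁴·s⁻⁸·A⁻⁴.
  Wb = kg·m²·s⁻²·A⁻¹.
  Combining: s·Ω·F⁻²·Wb = s · (kg·m²·s⁻³·A⁻²) · (kg²·m⁴·s⁻⁸·A⁻⁴) · (kg·m²·s⁻²·A⁻¹) = kg⁴·m⁸·s⁻¹²·A⁻⁷.
Right side:
  F = C/V (capacitance = charge per voltage),
      = A·s/(kg·m²·s⁻³·A⁻¹) (substituting C and V),
      = kg⁻¹·m⁻²·s⁴·A².
  So F⁻¹ = kg·m²·s⁻⁴·A⁻².
  Ω = V/A (resistance = voltage per current),
      = kg·m²·s⁻³·A⁻².
  So Ω² = kg²·m⁴·s⁻⁶·A⁻⁴.
  Wb = V·s (flux: a volt is a weber per second),
      = kg·m²·s⁻²·A⁻¹.
  So Wb² = kg²·m⁴·s⁻⁴·A⁻².
  Combining: F⁻¹·Ω²·Wb² = (kg·m²·s⁻⁴·A⁻²) · (kg²·m⁴·s⁻⁶·A⁻⁴) · (kg²·m⁴·s⁻⁴·A⁻²) = kg⁵·m¹⁰·s⁻¹⁴·A⁻⁸.
Left is kg⁴·m⁸·s⁻¹²·A⁻⁷; right is kg⁵·m¹⁰·s⁻¹⁴·A⁻⁸ — different.

No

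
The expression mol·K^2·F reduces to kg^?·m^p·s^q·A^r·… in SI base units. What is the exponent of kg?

F = C/V (capacitance = charge per voltage),
    = A·s/(kg·m²·s⁻³·A⁻¹) (substituting C and V),
    = kg⁻¹·m⁻²·s⁴·A².
Combining: mol·K²·F = mol · K² · (kg⁻¹·m⁻²·s⁴·A²) = kg⁻¹·m⁻²·s⁴·A²·K²·mol.
The exponent of kg is -1.

-1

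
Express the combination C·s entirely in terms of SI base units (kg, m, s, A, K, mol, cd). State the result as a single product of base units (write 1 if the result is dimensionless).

C = A·s = s·A (charge = current × time).
Combining: C·s = (s·A) · s = s²·A.

s²·A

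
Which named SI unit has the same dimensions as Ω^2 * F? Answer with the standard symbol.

Ω = V/A (resistance = voltage per current),
    = kg·m²·s⁻³·A⁻².
So Ω² = kg²·m⁴·s⁻⁶·A⁻⁴.
F = C/V (capacitance = charge per voltage),
    = A·s/(kg·m²·s⁻³·A⁻¹) (substituting C and V),
    = kg⁻¹·m⁻²·s⁴·A².
Combining: Ω²·F = (kg²·m⁴·s⁻⁶·A⁻⁴) · (kg⁻¹·m⁻²·s⁴·A²) = kg·m²·s⁻²·A⁻².
kg·m²·s⁻²·A⁻² is the base-SI form of the henry.

H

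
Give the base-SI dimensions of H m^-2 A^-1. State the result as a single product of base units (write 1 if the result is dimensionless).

kg·s⁻²·A⁻³

H = kg·m²·s⁻²·A⁻².
Combining: H·m⁻²·A⁻¹ = (kg·m²·s⁻²·A⁻²) · m⁻² · A⁻¹ = kg·s⁻²·A⁻³.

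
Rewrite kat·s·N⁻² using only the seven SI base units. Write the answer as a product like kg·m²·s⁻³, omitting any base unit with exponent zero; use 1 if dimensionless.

kg⁻²·m⁻²·s⁴·mol

kat = s⁻¹·mol.
N = kg·m·s⁻².
So N⁻² = kg⁻²·m⁻²·s⁴.
Combining: kat·s·N⁻² = (s⁻¹·mol) · s · (kg⁻²·m⁻²·s⁴) = kg⁻²·m⁻²·s⁴·mol.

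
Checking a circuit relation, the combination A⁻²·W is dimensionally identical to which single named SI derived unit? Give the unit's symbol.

W = kg·m²·s⁻³.
Combining: A⁻²·W = A⁻² · (kg·m²·s⁻³) = kg·m²·s⁻³·A⁻².
kg·m²·s⁻³·A⁻² is the base-SI form of the ohm.

Ω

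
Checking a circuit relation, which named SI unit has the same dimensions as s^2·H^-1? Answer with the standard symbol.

F

H = Wb/A (inductance = flux per current),
    = kg·m²·s⁻²·A⁻².
So H⁻¹ = kg⁻¹·m⁻²·s²·A².
Combining: s²·H⁻¹ = s² · (kg⁻¹·m⁻²·s²·A²) = kg⁻¹·m⁻²·s⁴·A².
kg⁻¹·m⁻²·s⁴·A² is the base-SI form of the farad.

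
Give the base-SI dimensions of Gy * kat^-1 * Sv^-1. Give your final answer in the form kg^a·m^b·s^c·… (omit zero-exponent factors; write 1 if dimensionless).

s·mol⁻¹

Gy = J/kg (absorbed dose = energy per mass),
    = m²·s⁻².
kat = mol/s = s⁻¹·mol (catalytic activity).
So kat⁻¹ = s·mol⁻¹.
Sv = J/kg (equivalent dose = energy per mass),
    = m²·s⁻².
So Sv⁻¹ = m⁻²·s².
Combining: Gy·kat⁻¹·Sv⁻¹ = (m²·s⁻²) · (s·mol⁻¹) · (m⁻²·s²) = s·mol⁻¹.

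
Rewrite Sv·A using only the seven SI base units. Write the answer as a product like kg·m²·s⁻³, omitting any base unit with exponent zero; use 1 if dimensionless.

Sv = m²·s⁻².
Combining: Sv·A = (m²·s⁻²) · A = m²·s⁻²·A.

m²·s⁻²·A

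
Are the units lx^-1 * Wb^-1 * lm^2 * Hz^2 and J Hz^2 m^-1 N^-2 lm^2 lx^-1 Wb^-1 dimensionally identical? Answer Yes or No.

No

Left side:
  lx = lm/m² (illuminance = luminous flux per area),
      = m⁻²·cd.
  So lx⁻¹ = m²·cd⁻¹.
  Wb = V·s (flux: a volt is a weber per second),
      = kg·m²·s⁻²·A⁻¹.
  So Wb⁻¹ = kg⁻¹·m⁻²·s²·A.
  lm = cd·sr = cd (luminous flux; sr is dimensionless).
  So lm² = cd².
  Hz = 1/s = s⁻¹ (frequency is cycles per second).
  So Hz² = s⁻².
  Combining: lx⁻¹·Wb⁻¹·lm²·Hz² = (m²·cd⁻¹) · (kg⁻¹·m⁻²·s²·A) · cd² · s⁻² = kg⁻¹·A·cd.
Right side:
  J = kg·m²·s⁻².
  Hz = s⁻¹.
  So Hz² = s⁻².
  N = kg·m·s⁻².
  So N⁻² = kg⁻²·m⁻²·s⁴.
  lm = cd.
  So lm² = cd².
  lx = m⁻²·cd.
  So lx⁻¹ = m²·cd⁻¹.
  Wb = kg·m²·s⁻²·A⁻¹.
  So Wb⁻¹ = kg⁻¹·m⁻²·s²·A.
  Combining: J·Hz²·m⁻¹·N⁻²·lm²·lx⁻¹·Wb⁻¹ = (kg·m²·s⁻²) · s⁻² · m⁻¹ · (kg⁻²·m⁻²·s⁴) · cd² · (m²·cd⁻¹) · (kg⁻¹·m⁻²·s²·A) = kg⁻²·m⁻¹·s²·A·cd.
Left is kg⁻¹·A·cd; right is kg⁻²·m⁻¹·s²·A·cd — different.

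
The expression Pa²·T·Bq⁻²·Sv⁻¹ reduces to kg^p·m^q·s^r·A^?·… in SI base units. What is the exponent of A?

-1

Pa = N/m² (pressure = force per area),
    = kg·m⁻¹·s⁻².
So Pa² = kg²·m⁻²·s⁻⁴.
T = Wb/m² (flux density = flux per area),
    = kg·s⁻²·A⁻¹.
Bq = 1/s = s⁻¹ (activity is decays per second).
So Bq⁻² = s².
Sv = J/kg (equivalent dose = energy per mass),
    = m²·s⁻².
So Sv⁻¹ = m⁻²·s².
Combining: Pa²·T·Bq⁻²·Sv⁻¹ = (kg²·m⁻²·s⁻⁴) · (kg·s⁻²·A⁻¹) · s² · (m⁻²·s²) = kg³·m⁻⁴·s⁻²·A⁻¹.
The exponent of A is -1.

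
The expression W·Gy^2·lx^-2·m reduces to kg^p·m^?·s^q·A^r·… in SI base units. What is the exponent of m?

W = J/s (power = energy per time),
    = kg·m²·s⁻³.
Gy = J/kg (absorbed dose = energy per mass),
    = m²·s⁻².
So Gy² = m⁴·s⁻⁴.
lx = lm/m² (illuminance = luminous flux per area),
    = m⁻²·cd.
So lx⁻² = m⁴·cd⁻².
Combining: W·Gy²·lx⁻²·m = (kg·m²·s⁻³) · (m⁴·s⁻⁴) · (m⁴·cd⁻²) · m = kg·m¹¹·s⁻⁷·cd⁻².
The exponent of m is 11.

11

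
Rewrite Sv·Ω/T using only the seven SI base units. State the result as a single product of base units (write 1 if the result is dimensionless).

Sv = J/kg (equivalent dose = energy per mass),
    = m²·s⁻².
T = Wb/m² (flux density = flux per area),
    = kg·s⁻²·A⁻¹.
So T⁻¹ = kg⁻¹·s²·A.
Ω = V/A (resistance = voltage per current),
    = kg·m²·s⁻³·A⁻².
Combining: Sv·T⁻¹·Ω = (m²·s⁻²) · (kg⁻¹·s²·A) · (kg·m²·s⁻³·A⁻²) = m⁴·s⁻³·A⁻¹.

m⁴·s⁻³·A⁻¹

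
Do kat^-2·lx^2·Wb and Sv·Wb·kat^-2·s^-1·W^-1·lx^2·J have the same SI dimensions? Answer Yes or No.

No

Left side:
  kat = mol/s = s⁻¹·mol (catalytic activity).
  So kat⁻² = s²·mol⁻².
  lx = lm/m² (illuminance = luminous flux per area),
      = m⁻²·cd.
  So lx² = m⁻⁴·cd².
  Wb = V·s (flux: a volt is a weber per second),
      = kg·m²·s⁻²·A⁻¹.
  Combining: kat⁻²·lx²·Wb = (s²·mol⁻²) · (m⁻⁴·cd²) · (kg·m²·s⁻²·A⁻¹) = kg·m⁻²·A⁻¹·mol⁻²·cd².
Right side:
  Sv = m²·s⁻².
  Wb = kg·m²·s⁻²·A⁻¹.
  kat = s⁻¹·mol.
  So kat⁻² = s²·mol⁻².
  W = kg·m²·s⁻³.
  So W⁻¹ = kg⁻¹·m⁻²·s³.
  lx = m⁻²·cd.
  So lx² = m⁻⁴·cd².
  J = kg·m²·s⁻².
  Combining: Sv·Wb·kat⁻²·s⁻¹·W⁻¹·lx²·J = (m²·s⁻²) · (kg·m²·s⁻²·A⁻¹) · (s²·mol⁻²) · s⁻¹ · (kg⁻¹·m⁻²·s³) · (m⁻⁴·cd²) · (kg·m²·s⁻²) = kg·s⁻²·A⁻¹·mol⁻²·cd².
Left is kg·m⁻²·A⁻¹·mol⁻²·cd²; right is kg·s⁻²·A⁻¹·mol⁻²·cd² — different.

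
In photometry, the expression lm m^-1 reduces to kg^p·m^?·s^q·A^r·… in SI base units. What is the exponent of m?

-1

lm = cd·sr = cd (luminous flux; sr is dimensionless).
Combining: lm·m⁻¹ = cd · m⁻¹ = m⁻¹·cd.
The exponent of m is -1.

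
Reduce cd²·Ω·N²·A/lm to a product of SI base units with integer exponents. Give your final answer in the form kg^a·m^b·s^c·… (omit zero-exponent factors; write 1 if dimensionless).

Ω = V/A (resistance = voltage per current),
    = kg·m²·s⁻³·A⁻².
lm = cd·sr = cd (luminous flux; sr is dimensionless).
So lm⁻¹ = cd⁻¹.
N = kg·m/s² = kg·m·s⁻² (force = mass × acceleration).
So N² = kg²·m²·s⁻⁴.
Combining: cd²·Ω·lm⁻¹·N²·A = cd² · (kg·m²·s⁻³·A⁻²) · cd⁻¹ · (kg²·m²·s⁻⁴) · A = kg³·m⁴·s⁻⁷·A⁻¹·cd.

kg³·m⁴·s⁻⁷·A⁻¹·cd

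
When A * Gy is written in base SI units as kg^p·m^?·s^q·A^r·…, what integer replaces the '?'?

2

Gy = m²·s⁻².
Combining: A·Gy = A · (m²·s⁻²) = m²·s⁻²·A.
The exponent of m is 2.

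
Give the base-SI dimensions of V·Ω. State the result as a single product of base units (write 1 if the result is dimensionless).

V = kg·m²·s⁻³·A⁻¹.
Ω = kg·m²·s⁻³·A⁻².
Combining: V·Ω = (kg·m²·s⁻³·A⁻¹) · (kg·m²·s⁻³·A⁻²) = kg²·m⁴·s⁻⁶·A⁻³.

kg²·m⁴·s⁻⁶·A⁻³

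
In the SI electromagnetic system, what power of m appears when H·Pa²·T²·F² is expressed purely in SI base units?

H = kg·m²·s⁻²·A⁻².
Pa = kg·m⁻¹·s⁻².
So Pa² = kg²·m⁻²·s⁻⁴.
T = kg·s⁻²·A⁻¹.
So T² = kg²·s⁻⁴·A⁻².
F = kg⁻¹·m⁻²·s⁴·A².
So F² = kg⁻²·m⁻⁴·s⁸·A⁴.
Combining: H·Pa²·T²·F² = (kg·m²·s⁻²·A⁻²) · (kg²·m⁻²·s⁻⁴) · (kg²·s⁻⁴·A⁻²) · (kg⁻²·m⁻⁴·s⁸·A⁴) = kg³·m⁻⁴·s⁻².
The exponent of m is -4.

-4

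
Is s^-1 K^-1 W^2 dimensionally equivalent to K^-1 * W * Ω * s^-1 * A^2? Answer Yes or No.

Left side:
  W = J/s (power = energy per time),
      = kg·m²·s⁻³.
  So W² = kg²·m⁴·s⁻⁶.
  Combining: s⁻¹·K⁻¹·W² = s⁻¹ · K⁻¹ · (kg²·m⁴·s⁻⁶) = kg²·m⁴·s⁻⁷·K⁻¹.
Right side:
  W = J/s (power = energy per time),
      = kg·m²·s⁻³.
  Ω = V/A (resistance = voltage per current),
      = kg·m²·s⁻³·A⁻².
  Combining: K⁻¹·W·Ω·s⁻¹·A² = K⁻¹ · (kg·m²·s⁻³) · (kg·m²·s⁻³·A⁻²) · s⁻¹ · A² = kg²·m⁴·s⁻⁷·K⁻¹.
Both reduce to kg²·m⁴·s⁻⁷·K⁻¹.

Yes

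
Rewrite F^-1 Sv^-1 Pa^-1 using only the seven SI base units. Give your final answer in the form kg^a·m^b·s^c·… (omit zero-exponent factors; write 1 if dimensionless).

F = C/V (capacitance = charge per voltage),
    = A·s/(kg·m²·s⁻³·A⁻¹) (substituting C and V),
    = kg⁻¹·m⁻²·s⁴·A².
So F⁻¹ = kg·m²·s⁻⁴·A⁻².
Sv = J/kg (equivalent dose = energy per mass),
    = m²·s⁻².
So Sv⁻¹ = m⁻²·s².
Pa = N/m² (pressure = force per area),
    = kg·m⁻¹·s⁻².
So Pa⁻¹ = kg⁻¹·m·s².
Combining: F⁻¹·Sv⁻¹·Pa⁻¹ = (kg·m²·s⁻⁴·A⁻²) · (m⁻²·s²) · (kg⁻¹·m·s²) = m·A⁻².

m·A⁻²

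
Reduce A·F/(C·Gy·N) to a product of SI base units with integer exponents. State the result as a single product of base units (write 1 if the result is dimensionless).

kg⁻²·m⁻⁵·s⁷·A²

C = A·s = s·A (charge = current × time).
So C⁻¹ = s⁻¹·A⁻¹.
F = C/V (capacitance = charge per voltage),
    = A·s/(kg·m²·s⁻³·A⁻¹) (substituting C and V),
    = kg⁻¹·m⁻²·s⁴·A².
Gy = J/kg (absorbed dose = energy per mass),
    = m²·s⁻².
So Gy⁻¹ = m⁻²·s².
N = kg·m/s² = kg·m·s⁻² (force = mass × acceleration).
So N⁻¹ = kg⁻¹·m⁻¹·s².
Combining: A·C⁻¹·F·Gy⁻¹·N⁻¹ = A · (s⁻¹·A⁻¹) · (kg⁻¹·m⁻²·s⁴·A²) · (m⁻²·s²) · (kg⁻¹·m⁻¹·s²) = kg⁻²·m⁻⁵·s⁷·A².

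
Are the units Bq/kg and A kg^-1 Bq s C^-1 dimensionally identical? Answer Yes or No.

Yes

Left side:
  Bq = 1/s = s⁻¹ (activity is decays per second).
  Combining: Bq·kg⁻¹ = s⁻¹ · kg⁻¹ = kg⁻¹·s⁻¹.
Right side:
  Bq = 1/s = s⁻¹ (activity is decays per second).
  C = A·s = s·A (charge = current × time).
  So C⁻¹ = s⁻¹·A⁻¹.
  Combining: A·kg⁻¹·Bq·s·C⁻¹ = A · kg⁻¹ · s⁻¹ · s · (s⁻¹·A⁻¹) = kg⁻¹·s⁻¹.
Both reduce to kg⁻¹·s⁻¹.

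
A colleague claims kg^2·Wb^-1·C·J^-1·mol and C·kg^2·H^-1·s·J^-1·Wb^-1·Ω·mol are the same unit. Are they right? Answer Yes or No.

Yes

Left side:
  Wb = V·s (flux: a volt is a weber per second),
      = kg·m²·s⁻²·A⁻¹.
  So Wb⁻¹ = kg⁻¹·m⁻²·s²·A.
  C = A·s = s·A (charge = current × time).
  J = N·m (work = force × distance),
      = kg·m²·s⁻².
  So J⁻¹ = kg⁻¹·m⁻²·s².
  Combining: kg²·Wb⁻¹·C·J⁻¹·mol = kg² · (kg⁻¹·m⁻²·s²·A) · (s·A) · (kg⁻¹·m⁻²·s²) · mol = m⁻⁴·s⁵·A²·mol.
Right side:
  C = s·A.
  H = kg·m²·s⁻²·A⁻².
  So H⁻¹ = kg⁻¹·m⁻²·s²·A².
  J = kg·m²·s⁻².
  So J⁻¹ = kg⁻¹·m⁻²·s².
  Wb = kg·m²·s⁻²·A⁻¹.
  So Wb⁻¹ = kg⁻¹·m⁻²·s²·A.
  Ω = kg·m²·s⁻³·A⁻².
  Combining: C·kg²·H⁻¹·s·J⁻¹·Wb⁻¹·Ω·mol = (s·A) · kg² · (kg⁻¹·m⁻²·s²·A²) · s · (kg⁻¹·m⁻²·s²) · (kg⁻¹·m⁻²·s²·A) · (kg·m²·s⁻³·A⁻²) · mol = m⁻⁴·s⁵·A²·mol.
Both reduce to m⁻⁴·s⁵·A²·mol.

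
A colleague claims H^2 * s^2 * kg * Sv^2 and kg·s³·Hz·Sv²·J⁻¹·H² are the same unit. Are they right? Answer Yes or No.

Left side:
  H = Wb/A (inductance = flux per current),
      = kg·m²·s⁻²·A⁻².
  So H² = kg²·m⁴·s⁻⁴·A⁻⁴.
  Sv = J/kg (equivalent dose = energy per mass),
      = m²·s⁻².
  So Sv² = m⁴·s⁻⁴.
  Combining: H²·s²·kg·Sv² = (kg²·m⁴·s⁻⁴·A⁻⁴) · s² · kg · (m⁴·s⁻⁴) = kg³·m⁸·s⁻⁶·A⁻⁴.
Right side:
  Hz = 1/s = s⁻¹ (frequency is cycles per second).
  Sv = J/kg (equivalent dose = energy per mass),
      = m²·s⁻².
  So Sv² = m⁴·s⁻⁴.
  J = N·m (work = force × distance),
      = kg·m²·s⁻².
  So J⁻¹ = kg⁻¹·m⁻²·s².
  H = Wb/A (inductance = flux per current),
      = kg·m²·s⁻²·A⁻².
  So H² = kg²·m⁴·s⁻⁴·A⁻⁴.
  Combining: kg·s³·Hz·Sv²·J⁻¹·H² = kg · s³ · s⁻¹ · (m⁴·s⁻⁴) · (kg⁻¹·m⁻²·s²) · (kg²·m⁴·s⁻⁴·A⁻⁴) = kg²·m⁶·s⁻⁴·A⁻⁴.
Left is kg³·m⁸·s⁻⁶·A⁻⁴; right is kg²·m⁶·s⁻⁴·A⁻⁴ — different.

No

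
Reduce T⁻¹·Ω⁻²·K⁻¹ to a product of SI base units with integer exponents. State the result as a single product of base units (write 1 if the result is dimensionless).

T = kg·s⁻²·A⁻¹.
So T⁻¹ = kg⁻¹·s²·A.
Ω = kg·m²·s⁻³·A⁻².
So Ω⁻² = kg⁻²·m⁻⁴·s⁶·A⁴.
Combining: T⁻¹·Ω⁻²·K⁻¹ = (kg⁻¹·s²·A) · (kg⁻²·m⁻⁴·s⁶·A⁴) · K⁻¹ = kg⁻³·m⁻⁴·s⁸·A⁵·K⁻¹.

kg⁻³·m⁻⁴·s⁸·A⁵·K⁻¹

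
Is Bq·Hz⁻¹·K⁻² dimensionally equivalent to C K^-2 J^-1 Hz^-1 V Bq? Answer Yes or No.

Yes

Left side:
  Bq = s⁻¹.
  Hz = s⁻¹.
  So Hz⁻¹ = s.
  Combining: Bq·Hz⁻¹·K⁻² = s⁻¹ · s · K⁻² = K⁻².
Right side:
  C = A·s = s·A (charge = current × time).
  J = N·m (work = force × distance),
      = kg·m²·s⁻².
  So J⁻¹ = kg⁻¹·m⁻²·s².
  Hz = 1/s = s⁻¹ (frequency is cycles per second).
  So Hz⁻¹ = s.
  V = W/A (potential = power per current),
      = kg·m²·s⁻³·A⁻¹.
  Bq = 1/s = s⁻¹ (activity is decays per second).
  Combining: C·K⁻²·J⁻¹·Hz⁻¹·V·Bq = (s·A) · K⁻² · (kg⁻¹·m⁻²·s²) · s · (kg·m²·s⁻³·A⁻¹) · s⁻¹ = K⁻².
Both reduce to K⁻².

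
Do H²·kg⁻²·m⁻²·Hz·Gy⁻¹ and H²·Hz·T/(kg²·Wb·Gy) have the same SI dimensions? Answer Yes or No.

Yes

Left side:
  H = Wb/A (inductance = flux per current),
      = kg·m²·s⁻²·A⁻².
  So H² = kg²·m⁴·s⁻⁴·A⁻⁴.
  Hz = 1/s = s⁻¹ (frequency is cycles per second).
  Gy = J/kg (absorbed dose = energy per mass),
      = m²·s⁻².
  So Gy⁻¹ = m⁻²·s².
  Combining: H²·kg⁻²·m⁻²·Hz·Gy⁻¹ = (kg²·m⁴·s⁻⁴·A⁻⁴) · kg⁻² · m⁻² · s⁻¹ · (m⁻²·s²) = s⁻³·A⁻⁴.
Right side:
  H = Wb/A (inductance = flux per current),
      = kg·m²·s⁻²·A⁻².
  So H² = kg²·m⁴·s⁻⁴·A⁻⁴.
  Wb = V·s (flux: a volt is a weber per second),
      = kg·m²·s⁻²·A⁻¹.
  So Wb⁻¹ = kg⁻¹·m⁻²·s²·A.
  Hz = 1/s = s⁻¹ (frequency is cycles per second).
  Gy = J/kg (absorbed dose = energy per mass),
      = m²·s⁻².
  So Gy⁻¹ = m⁻²·s².
  T = Wb/m² (flux density = flux per area),
      = kg·s⁻²·A⁻¹.
  Combining: H²·kg⁻²·Wb⁻¹·Hz·Gy⁻¹·T = (kg²·m⁴·s⁻⁴·A⁻⁴) · kg⁻² · (kg⁻¹·m⁻²·s²·A) · s⁻¹ · (m⁻²·s²) · (kg·s⁻²·A⁻¹) = s⁻³·A⁻⁴.
Both reduce to s⁻³·A⁻⁴.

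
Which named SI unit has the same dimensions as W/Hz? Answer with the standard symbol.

Hz = s⁻¹.
So Hz⁻¹ = s.
W = kg·m²·s⁻³.
Combining: Hz⁻¹·W = s · (kg·m²·s⁻³) = kg·m²·s⁻².
kg·m²·s⁻² is the base-SI form of the joule.

J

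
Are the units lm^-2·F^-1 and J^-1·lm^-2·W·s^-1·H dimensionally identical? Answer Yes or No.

Left side:
  lm = cd·sr = cd (luminous flux; sr is dimensionless).
  So lm⁻² = cd⁻².
  F = C/V (capacitance = charge per voltage),
      = A·s/(kg·m²·s⁻³·A⁻¹) (substituting C and V),
      = kg⁻¹·m⁻²·s⁴·A².
  So F⁻¹ = kg·m²·s⁻⁴·A⁻².
  Combining: lm⁻²·F⁻¹ = cd⁻² · (kg·m²·s⁻⁴·A⁻²) = kg·m²·s⁻⁴·A⁻²·cd⁻².
Right side:
  J = N·m (work = force × distance),
      = kg·m²·s⁻².
  So J⁻¹ = kg⁻¹·m⁻²·s².
  lm = cd·sr = cd (luminous flux; sr is dimensionless).
  So lm⁻² = cd⁻².
  W = J/s (power = energy per time),
      = kg·m²·s⁻³.
  H = Wb/A (inductance = flux per current),
      = kg·m²·s⁻²·A⁻².
  Combining: J⁻¹·lm⁻²·W·s⁻¹·H = (kg⁻¹·m⁻²·s²) · cd⁻² · (kg·m²·s⁻³) · s⁻¹ · (kg·m²·s⁻²·A⁻²) = kg·m²·s⁻⁴·A⁻²·cd⁻².
Both reduce to kg·m²·s⁻⁴·A⁻²·cd⁻².

Yes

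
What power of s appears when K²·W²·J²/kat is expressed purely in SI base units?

-9

kat = mol/s = s⁻¹·mol (catalytic activity).
So kat⁻¹ = s·mol⁻¹.
W = J/s (power = energy per time),
    = kg·m²·s⁻³.
So W² = kg²·m⁴·s⁻⁶.
J = N·m (work = force × distance),
    = kg·m²·s⁻².
So J² = kg²·m⁴·s⁻⁴.
Combining: K²·kat⁻¹·W²·J² = K² · (s·mol⁻¹) · (kg²·m⁴·s⁻⁶) · (kg²·m⁴·s⁻⁴) = kg⁴·m⁸·s⁻⁹·K²·mol⁻¹.
The exponent of s is -9.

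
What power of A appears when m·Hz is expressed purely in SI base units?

Hz = s⁻¹.
Combining: m·Hz = m · s⁻¹ = m·s⁻¹.
The exponent of A is 0.

0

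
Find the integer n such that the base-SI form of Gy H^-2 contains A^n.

4

Gy = m²·s⁻².
H = kg·m²·s⁻²·A⁻².
So H⁻² = kg⁻²·m⁻⁴·s⁴·A⁴.
Combining: Gy·H⁻² = (m²·s⁻²) · (kg⁻²·m⁻⁴·s⁴·A⁴) = kg⁻²·m⁻²·s²·A⁴.
The exponent of A is 4.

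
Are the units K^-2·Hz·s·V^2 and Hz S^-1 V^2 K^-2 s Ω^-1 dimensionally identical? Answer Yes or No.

Yes

Left side:
  Hz = s⁻¹.
  V = kg·m²·s⁻³·A⁻¹.
  So V² = kg²·m⁴·s⁻⁶·A⁻².
  Combining: K⁻²·Hz·s·V² = K⁻² · s⁻¹ · s · (kg²·m⁴·s⁻⁶·A⁻²) = kg²·m⁴·s⁻⁶·A⁻²·K⁻².
Right side:
  Hz = 1/s = s⁻¹ (frequency is cycles per second).
  S = 1/Ω (conductance is reciprocal resistance),
      = kg⁻¹·m⁻²·s³·A².
  So S⁻¹ = kg·m²·s⁻³·A⁻².
  V = W/A (potential = power per current),
      = kg·m²·s⁻³·A⁻¹.
  So V² = kg²·m⁴·s⁻⁶·A⁻².
  Ω = V/A (resistance = voltage per current),
      = kg·m²·s⁻³·A⁻².
  So Ω⁻¹ = kg⁻¹·m⁻²·s³·A².
  Combining: Hz·S⁻¹·V²·K⁻²·s·Ω⁻¹ = s⁻¹ · (kg·m²·s⁻³·A⁻²) · (kg²·m⁴·s⁻⁶·A⁻²) · K⁻² · s · (kg⁻¹·m⁻²·s³·A²) = kg²·m⁴·s⁻⁶·A⁻²·K⁻².
Both reduce to kg²·m⁴·s⁻⁶·A⁻²·K⁻².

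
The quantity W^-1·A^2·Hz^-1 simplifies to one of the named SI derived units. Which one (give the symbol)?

W = kg·m²·s⁻³.
So W⁻¹ = kg⁻¹·m⁻²·s³.
Hz = s⁻¹.
So Hz⁻¹ = s.
Combining: W⁻¹·A²·Hz⁻¹ = (kg⁻¹·m⁻²·s³) · A² · s = kg⁻¹·m⁻²·s⁴·A².
kg⁻¹·m⁻²·s⁴·A² is the base-SI form of the farad.

F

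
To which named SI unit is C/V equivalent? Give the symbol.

V = kg·m²·s⁻³·A⁻¹.
So V⁻¹ = kg⁻¹·m⁻²·s³·A.
C = s·A.
Combining: V⁻¹·C = (kg⁻¹·m⁻²·s³·A) · (s·A) = kg⁻¹·m⁻²·s⁴·A².
kg⁻¹·m⁻²·s⁴·A² is the base-SI form of the farad.

F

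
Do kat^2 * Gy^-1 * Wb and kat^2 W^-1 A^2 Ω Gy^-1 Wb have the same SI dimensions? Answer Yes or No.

Yes

Left side:
  kat = s⁻¹·mol.
  So kat² = s⁻²·mol².
  Gy = m²·s⁻².
  So Gy⁻¹ = m⁻²·s².
  Wb = kg·m²·s⁻²·A⁻¹.
  Combining: kat²·Gy⁻¹·Wb = (s⁻²·mol²) · (m⁻²·s²) · (kg·m²·s⁻²·A⁻¹) = kg·s⁻²·A⁻¹·mol².
Right side:
  kat = mol/s = s⁻¹·mol (catalytic activity).
  So kat² = s⁻²·mol².
  W = J/s (power = energy per time),
      = kg·m²·s⁻³.
  So W⁻¹ = kg⁻¹·m⁻²·s³.
  Ω = V/A (resistance = voltage per current),
      = kg·m²·s⁻³·A⁻².
  Gy = J/kg (absorbed dose = energy per mass),
      = m²·s⁻².
  So Gy⁻¹ = m⁻²·s².
  Wb = V·s (flux: a volt is a weber per second),
      = kg·m²·s⁻²·A⁻¹.
  Combining: kat²·W⁻¹·A²·Ω·Gy⁻¹·Wb = (s⁻²·mol²) · (kg⁻¹·m⁻²·s³) · A² · (kg·m²·s⁻³·A⁻²) · (m⁻²·s²) · (kg·m²·s⁻²·A⁻¹) = kg·s⁻²·A⁻¹·mol².
Both reduce to kg·s⁻²·A⁻¹·mol².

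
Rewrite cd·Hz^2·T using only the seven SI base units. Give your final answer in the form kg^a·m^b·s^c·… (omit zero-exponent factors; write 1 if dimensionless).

Hz = 1/s = s⁻¹ (frequency is cycles per second).
So Hz² = s⁻².
T = Wb/m² (flux density = flux per area),
    = kg·s⁻²·A⁻¹.
Combining: cd·Hz²·T = cd · s⁻² · (kg·s⁻²·A⁻¹) = kg·s⁻⁴·A⁻¹·cd.

kg·s⁻⁴·A⁻¹·cd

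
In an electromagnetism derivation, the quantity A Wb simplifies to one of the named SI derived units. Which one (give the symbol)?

J

Wb = V·s (flux: a volt is a weber per second),
    = kg·m²·s⁻²·A⁻¹.
Combining: A·Wb = A · (kg·m²·s⁻²·A⁻¹) = kg·m²·s⁻².
kg·m²·s⁻² is the base-SI form of the joule.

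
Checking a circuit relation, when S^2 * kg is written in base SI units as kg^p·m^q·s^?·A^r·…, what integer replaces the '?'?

6

S = kg⁻¹·m⁻²·s³·A².
So S² = kg⁻²·m⁻⁴·s⁶·A⁴.
Combining: S²·kg = (kg⁻²·m⁻⁴·s⁶·A⁴) · kg = kg⁻¹·m⁻⁴·s⁶·A⁴.
The exponent of s is 6.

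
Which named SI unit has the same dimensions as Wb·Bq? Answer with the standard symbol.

V

Wb = V·s (flux: a volt is a weber per second),
    = kg·m²·s⁻²·A⁻¹.
Bq = 1/s = s⁻¹ (activity is decays per second).
Combining: Wb·Bq = (kg·m²·s⁻²·A⁻¹) · s⁻¹ = kg·m²·s⁻³·A⁻¹.
kg·m²·s⁻³·A⁻¹ is the base-SI form of the volt.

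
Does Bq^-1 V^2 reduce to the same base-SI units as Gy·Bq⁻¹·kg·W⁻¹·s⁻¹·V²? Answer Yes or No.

Yes

Left side:
  Bq = s⁻¹.
  So Bq⁻¹ = s.
  V = kg·m²·s⁻³·A⁻¹.
  So V² = kg²·m⁴·s⁻⁶·A⁻².
  Combining: Bq⁻¹·V² = s · (kg²·m⁴·s⁻⁶·A⁻²) = kg²·m⁴·s⁻⁵·A⁻².
Right side:
  Gy = m²·s⁻².
  Bq = s⁻¹.
  So Bq⁻¹ = s.
  W = kg·m²·s⁻³.
  So W⁻¹ = kg⁻¹·m⁻²·s³.
  V = kg·m²·s⁻³·A⁻¹.
  So V² = kg²·m⁴·s⁻⁶·A⁻².
  Combining: Gy·Bq⁻¹·kg·W⁻¹·s⁻¹·V² = (m²·s⁻²) · s · kg · (kg⁻¹·m⁻²·s³) · s⁻¹ · (kg²·m⁴·s⁻⁶·A⁻²) = kg²·m⁴·s⁻⁵·A⁻².
Both reduce to kg²·m⁴·s⁻⁵·A⁻².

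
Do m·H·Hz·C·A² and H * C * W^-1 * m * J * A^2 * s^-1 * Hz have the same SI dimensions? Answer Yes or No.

Yes

Left side:
  H = Wb/A (inductance = flux per current),
      = kg·m²·s⁻²·A⁻².
  Hz = 1/s = s⁻¹ (frequency is cycles per second).
  C = A·s = s·A (charge = current × time).
  Combining: m·H·Hz·C·A² = m · (kg·m²·s⁻²·A⁻²) · s⁻¹ · (s·A) · A² = kg·m³·s⁻²·A.
Right side:
  H = Wb/A (inductance = flux per current),
      = kg·m²·s⁻²·A⁻².
  C = A·s = s·A (charge = current × time).
  W = J/s (power = energy per time),
      = kg·m²·s⁻³.
  So W⁻¹ = kg⁻¹·m⁻²·s³.
  J = N·m (work = force × distance),
      = kg·m²·s⁻².
  Hz = 1/s = s⁻¹ (frequency is cycles per second).
  Combining: H·C·W⁻¹·m·J·A²·s⁻¹·Hz = (kg·m²·s⁻²·A⁻²) · (s·A) · (kg⁻¹·m⁻²·s³) · m · (kg·m²·s⁻²) · A² · s⁻¹ · s⁻¹ = kg·m³·s⁻²·A.
Both reduce to kg·m³·s⁻²·A.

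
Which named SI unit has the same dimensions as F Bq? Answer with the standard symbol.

S

F = C/V (capacitance = charge per voltage),
    = A·s/(kg·m²·s⁻³·A⁻¹) (substituting C and V),
    = kg⁻¹·m⁻²·s⁴·A².
Bq = 1/s = s⁻¹ (activity is decays per second).
Combining: F·Bq = (kg⁻¹·m⁻²·s⁴·A²) · s⁻¹ = kg⁻¹·m⁻²·s³·A².
kg⁻¹·m⁻²·s³·A² is the base-SI form of the siemens.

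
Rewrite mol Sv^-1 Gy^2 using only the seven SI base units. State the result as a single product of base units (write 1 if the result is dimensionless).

Sv = J/kg (equivalent dose = energy per mass),
    = m²·s⁻².
So Sv⁻¹ = m⁻²·s².
Gy = J/kg (absorbed dose = energy per mass),
    = m²·s⁻².
So Gy² = m⁴·s⁻⁴.
Combining: mol·Sv⁻¹·Gy² = mol · (m⁻²·s²) · (m⁴·s⁻⁴) = m²·s⁻²·mol.

m²·s⁻²·mol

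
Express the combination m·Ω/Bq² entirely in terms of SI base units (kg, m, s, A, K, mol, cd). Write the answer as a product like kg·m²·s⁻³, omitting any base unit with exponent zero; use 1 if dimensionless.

kg·m³·s⁻¹·A⁻²

Bq = 1/s = s⁻¹ (activity is decays per second).
So Bq⁻² = s².
Ω = V/A (resistance = voltage per current),
    = kg·m²·s⁻³·A⁻².
Combining: m·Bq⁻²·Ω = m · s² · (kg·m²·s⁻³·A⁻²) = kg·m³·s⁻¹·A⁻².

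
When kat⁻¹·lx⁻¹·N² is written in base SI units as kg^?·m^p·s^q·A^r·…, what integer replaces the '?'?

kat = s⁻¹·mol.
So kat⁻¹ = s·mol⁻¹.
lx = m⁻²·cd.
So lx⁻¹ = m²·cd⁻¹.
N = kg·m·s⁻².
So N² = kg²·m²·s⁻⁴.
Combining: kat⁻¹·lx⁻¹·N² = (s·mol⁻¹) · (m²·cd⁻¹) · (kg²·m²·s⁻⁴) = kg²·m⁴·s⁻³·mol⁻¹·cd⁻¹.
The exponent of kg is 2.

2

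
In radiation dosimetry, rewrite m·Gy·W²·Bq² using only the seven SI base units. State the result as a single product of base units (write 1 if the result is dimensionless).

Gy = J/kg (absorbed dose = energy per mass),
    = m²·s⁻².
W = J/s (power = energy per time),
    = kg·m²·s⁻³.
So W² = kg²·m⁴·s⁻⁶.
Bq = 1/s = s⁻¹ (activity is decays per second).
So Bq² = s⁻².
Combining: m·Gy·W²·Bq² = m · (m²·s⁻²) · (kg²·m⁴·s⁻⁶) · s⁻² = kg²·m⁷·s⁻¹⁰.

kg²·m⁷·s⁻¹⁰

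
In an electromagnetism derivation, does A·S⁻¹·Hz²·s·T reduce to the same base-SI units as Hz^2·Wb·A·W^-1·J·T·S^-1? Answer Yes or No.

Left side:
  S = kg⁻¹·m⁻²·s³·A².
  So S⁻¹ = kg·m²·s⁻³·A⁻².
  Hz = s⁻¹.
  So Hz² = s⁻².
  T = kg·s⁻²·A⁻¹.
  Combining: A·S⁻¹·Hz²·s·T = A · (kg·m²·s⁻³·A⁻²) · s⁻² · s · (kg·s⁻²·A⁻¹) = kg²·m²·s⁻⁶·A⁻².
Right side:
  Hz = 1/s = s⁻¹ (frequency is cycles per second).
  So Hz² = s⁻².
  Wb = V·s (flux: a volt is a weber per second),
      = kg·m²·s⁻²·A⁻¹.
  W = J/s (power = energy per time),
      = kg·m²·s⁻³.
  So W⁻¹ = kg⁻¹·m⁻²·s³.
  J = N·m (work = force × distance),
      = kg·m²·s⁻².
  T = Wb/m² (flux density = flux per area),
      = kg·s⁻²·A⁻¹.
  S = 1/Ω (conductance is reciprocal resistance),
      = kg⁻¹·m⁻²·s³·A².
  So S⁻¹ = kg·m²·s⁻³·A⁻².
  Combining: Hz²·Wb·A·W⁻¹·J·T·S⁻¹ = s⁻² · (kg·m²·s⁻²·A⁻¹) · A · (kg⁻¹·m⁻²·s³) · (kg·m²·s⁻²) · (kg·s⁻²·A⁻¹) · (kg·m²·s⁻³·A⁻²) = kg³·m⁴·s⁻⁸·A⁻³.
Left is kg²·m²·s⁻⁶·A⁻²; right is kg³·m⁴·s⁻⁸·A⁻³ — different.

No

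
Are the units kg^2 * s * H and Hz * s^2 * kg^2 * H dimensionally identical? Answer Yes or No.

Left side:
  H = kg·m²·s⁻²·A⁻².
  Combining: kg²·s·H = kg² · s · (kg·m²·s⁻²·A⁻²) = kg³·m²·s⁻¹·A⁻².
Right side:
  Hz = 1/s = s⁻¹ (frequency is cycles per second).
  H = Wb/A (inductance = flux per current),
      = kg·m²·s⁻²·A⁻².
  Combining: Hz·s²·kg²·H = s⁻¹ · s² · kg² · (kg·m²·s⁻²·A⁻²) = kg³·m²·s⁻¹·A⁻².
Both reduce to kg³·m²·s⁻¹·A⁻².

Yes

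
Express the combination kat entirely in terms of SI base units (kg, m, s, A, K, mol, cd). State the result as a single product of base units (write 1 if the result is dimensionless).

s⁻¹·mol

kat = s⁻¹·mol.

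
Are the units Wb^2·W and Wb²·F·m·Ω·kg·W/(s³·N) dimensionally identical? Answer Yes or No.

Yes

Left side:
  Wb = kg·m²·s⁻²·A⁻¹.
  So Wb² = kg²·m⁴·s⁻⁴·A⁻².
  W = kg·m²·s⁻³.
  Combining: Wb²·W = (kg²·m⁴·s⁻⁴·A⁻²) · (kg·m²·s⁻³) = kg³·m⁶·s⁻⁷·A⁻².
Right side:
  Wb = kg·m²·s⁻²·A⁻¹.
  So Wb² = kg²·m⁴·s⁻⁴·A⁻².
  F = kg⁻¹·m⁻²·s⁴·A².
  Ω = kg·m²·s⁻³·A⁻².
  W = kg·m²·s⁻³.
  N = kg·m·s⁻².
  So N⁻¹ = kg⁻¹·m⁻¹·s².
  Combining: Wb²·s⁻³·F·m·Ω·kg·W·N⁻¹ = (kg²·m⁴·s⁻⁴·A⁻²) · s⁻³ · (kg⁻¹·m⁻²·s⁴·A²) · m · (kg·m²·s⁻³·A⁻²) · kg · (kg·m²·s⁻³) · (kg⁻¹·m⁻¹·s²) = kg³·m⁶·s⁻⁷·A⁻².
Both reduce to kg³·m⁶·s⁻⁷·A⁻².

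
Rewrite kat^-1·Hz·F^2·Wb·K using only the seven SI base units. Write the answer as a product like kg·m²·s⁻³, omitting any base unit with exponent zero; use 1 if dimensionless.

kg⁻¹·m⁻²·s⁶·A³·K·mol⁻¹

kat = s⁻¹·mol.
So kat⁻¹ = s·mol⁻¹.
Hz = s⁻¹.
F = kg⁻¹·m⁻²·s⁴·A².
So F² = kg⁻²·m⁻⁴·s⁸·A⁴.
Wb = kg·m²·s⁻²·A⁻¹.
Combining: kat⁻¹·Hz·F²·Wb·K = (s·mol⁻¹) · s⁻¹ · (kg⁻²·m⁻⁴·s⁸·A⁴) · (kg·m²·s⁻²·A⁻¹) · K = kg⁻¹·m⁻²·s⁶·A³·K·mol⁻¹.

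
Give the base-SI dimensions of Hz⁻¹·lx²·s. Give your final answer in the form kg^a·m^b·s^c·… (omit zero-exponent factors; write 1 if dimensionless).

Hz = s⁻¹.
So Hz⁻¹ = s.
lx = m⁻²·cd.
So lx² = m⁻⁴·cd².
Combining: Hz⁻¹·lx²·s = s · (m⁻⁴·cd²) · s = m⁻⁴·s²·cd².

m⁻⁴·s²·cd²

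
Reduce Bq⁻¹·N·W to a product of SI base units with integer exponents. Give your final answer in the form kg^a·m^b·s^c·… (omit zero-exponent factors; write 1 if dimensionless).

Bq = 1/s = s⁻¹ (activity is decays per second).
So Bq⁻¹ = s.
N = kg·m/s² = kg·m·s⁻² (force = mass × acceleration).
W = J/s (power = energy per time),
    = kg·m²·s⁻³.
Combining: Bq⁻¹·N·W = s · (kg·m·s⁻²) · (kg·m²·s⁻³) = kg²·m³·s⁻⁴.

kg²·m³·s⁻⁴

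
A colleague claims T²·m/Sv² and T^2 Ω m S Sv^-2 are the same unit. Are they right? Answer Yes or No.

Yes

Left side:
  T = Wb/m² (flux density = flux per area),
      = kg·s⁻²·A⁻¹.
  So T² = kg²·s⁻⁴·A⁻².
  Sv = J/kg (equivalent dose = energy per mass),
      = m²·s⁻².
  So Sv⁻² = m⁻⁴·s⁴.
  Combining: T²·m·Sv⁻² = (kg²·s⁻⁴·A⁻²) · m · (m⁻⁴·s⁴) = kg²·m⁻³·A⁻².
Right side:
  T = kg·s⁻²·A⁻¹.
  So T² = kg²·s⁻⁴·A⁻².
  Ω = kg·m²·s⁻³·A⁻².
  S = kg⁻¹·m⁻²·s³·A².
  Sv = m²·s⁻².
  So Sv⁻² = m⁻⁴·s⁴.
  Combining: T²·Ω·m·S·Sv⁻² = (kg²·s⁻⁴·A⁻²) · (kg·m²·s⁻³·A⁻²) · m · (kg⁻¹·m⁻²·s³·A²) · (m⁻⁴·s⁴) = kg²·m⁻³·A⁻².
Both reduce to kg²·m⁻³·A⁻².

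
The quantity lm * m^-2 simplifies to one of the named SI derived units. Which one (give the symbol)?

lx

lm = cd.
Combining: lm·m⁻² = cd · m⁻² = m⁻²·cd.
m⁻²·cd is the base-SI form of the lux.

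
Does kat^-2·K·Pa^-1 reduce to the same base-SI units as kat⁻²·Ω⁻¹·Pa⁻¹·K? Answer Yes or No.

No

Left side:
  kat = mol/s = s⁻¹·mol (catalytic activity).
  So kat⁻² = s²·mol⁻².
  Pa = N/m² (pressure = force per area),
      = kg·m⁻¹·s⁻².
  So Pa⁻¹ = kg⁻¹·m·s².
  Combining: kat⁻²·K·Pa⁻¹ = (s²·mol⁻²) · K · (kg⁻¹·m·s²) = kg⁻¹·m·s⁴·K·mol⁻².
Right side:
  kat = mol/s = s⁻¹·mol (catalytic activity).
  So kat⁻² = s²·mol⁻².
  Ω = V/A (resistance = voltage per current),
      = kg·m²·s⁻³·A⁻².
  So Ω⁻¹ = kg⁻¹·m⁻²·s³·A².
  Pa = N/m² (pressure = force per area),
      = kg·m⁻¹·s⁻².
  So Pa⁻¹ = kg⁻¹·m·s².
  Combining: kat⁻²·Ω⁻¹·Pa⁻¹·K = (s²·mol⁻²) · (kg⁻¹·m⁻²·s³·A²) · (kg⁻¹·m·s²) · K = kg⁻²·m⁻¹·s⁷·A²·K·mol⁻².
Left is kg⁻¹·m·s⁴·K·mol⁻²; right is kg⁻²·m⁻¹·s⁷·A²·K·mol⁻² — different.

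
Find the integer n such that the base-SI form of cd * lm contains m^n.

lm = cd·sr = cd (luminous flux; sr is dimensionless).
Combining: cd·lm = cd · cd = cd².
The exponent of m is 0.

0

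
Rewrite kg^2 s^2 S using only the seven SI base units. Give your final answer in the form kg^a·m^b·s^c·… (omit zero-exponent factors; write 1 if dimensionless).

S = 1/Ω (conductance is reciprocal resistance),
    = kg⁻¹·m⁻²·s³·A².
Combining: kg²·s²·S = kg² · s² · (kg⁻¹·m⁻²·s³·A²) = kg·m⁻²·s⁵·A².

kg·m⁻²·s⁵·A²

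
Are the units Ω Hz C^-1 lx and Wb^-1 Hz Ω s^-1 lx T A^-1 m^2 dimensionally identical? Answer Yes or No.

Yes

Left side:
  Ω = kg·m²·s⁻³·A⁻².
  Hz = s⁻¹.
  C = s·A.
  So C⁻¹ = s⁻¹·A⁻¹.
  lx = m⁻²·cd.
  Combining: Ω·Hz·C⁻¹·lx = (kg·m²·s⁻³·A⁻²) · s⁻¹ · (s⁻¹·A⁻¹) · (m⁻²·cd) = kg·s⁻⁵·A⁻³·cd.
Right side:
  Wb = V·s (flux: a volt is a weber per second),
      = kg·m²·s⁻²·A⁻¹.
  So Wb⁻¹ = kg⁻¹·m⁻²·s²·A.
  Hz = 1/s = s⁻¹ (frequency is cycles per second).
  Ω = V/A (resistance = voltage per current),
      = kg·m²·s⁻³·A⁻².
  lx = lm/m² (illuminance = luminous flux per area),
      = m⁻²·cd.
  T = Wb/m² (flux density = flux per area),
      = kg·s⁻²·A⁻¹.
  Combining: Wb⁻¹·Hz·Ω·s⁻¹·lx·T·A⁻¹·m² = (kg⁻¹·m⁻²·s²·A) · s⁻¹ · (kg·m²·s⁻³·A⁻²) · s⁻¹ · (m⁻²·cd) · (kg·s⁻²·A⁻¹) · A⁻¹ · m² = kg·s⁻⁵·A⁻³·cd.
Both reduce to kg·s⁻⁵·A⁻³·cd.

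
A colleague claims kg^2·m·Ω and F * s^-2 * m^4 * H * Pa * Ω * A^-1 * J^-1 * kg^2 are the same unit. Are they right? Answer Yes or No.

Left side:
  Ω = kg·m²·s⁻³·A⁻².
  Combining: kg²·m·Ω = kg² · m · (kg·m²·s⁻³·A⁻²) = kg³·m³·s⁻³·A⁻².
Right side:
  F = kg⁻¹·m⁻²·s⁴·A².
  H = kg·m²·s⁻²·A⁻².
  Pa = kg·m⁻¹·s⁻².
  Ω = kg·m²·s⁻³·A⁻².
  J = kg·m²·s⁻².
  So J⁻¹ = kg⁻¹·m⁻²·s².
  Combining: F·s⁻²·m⁴·H·Pa·Ω·A⁻¹·J⁻¹·kg² = (kg⁻¹·m⁻²·s⁴·A²) · s⁻² · m⁴ · (kg·m²·s⁻²·A⁻²) · (kg·m⁻¹·s⁻²) · (kg·m²·s⁻³·A⁻²) · A⁻¹ · (kg⁻¹·m⁻²·s²) · kg² = kg³·m³·s⁻³·A⁻³.
Left is kg³·m³·s⁻³·A⁻²; right is kg³·m³·s⁻³·A⁻³ — different.

No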